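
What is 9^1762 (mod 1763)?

1393

9^1 ≡ 9 (mod 1763)
9^2 ≡ 9^2 = 81 ≡ 81 (mod 1763)
9^4 ≡ 81^2 = 6561 ≡ 1272 (mod 1763)
9^8 ≡ 1272^2 = 1617984 ≡ 1313 (mod 1763)
9^16 ≡ 1313^2 = 1723969 ≡ 1518 (mod 1763)
9^32 ≡ 1518^2 = 2304324 ≡ 83 (mod 1763)
9^64 ≡ 83^2 = 6889 ≡ 1600 (mod 1763)
9^128 ≡ 1600^2 = 2560000 ≡ 124 (mod 1763)
9^256 ≡ 124^2 = 15376 ≡ 1272 (mod 1763)
9^512 ≡ 1272^2 = 1617984 ≡ 1313 (mod 1763)
9^1024 ≡ 1313^2 = 1723969 ≡ 1518 (mod 1763)
1762 = 1024 + 512 + 128 + 64 + 32 + 2 in binary powers of 2.
So 9^1762 ≡ 1518 · 1313 · 124 · 1600 · 83 · 81 ≡ 1393 (mod 1763).
Since 1393 ≠ 1, base 9 is a Fermat witness: 1763 is composite.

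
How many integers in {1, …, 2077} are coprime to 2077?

Factor: 2077 = 31 · 67.
φ(2077) = (31−1) · (67−1) = 30 · 66 = 1980.

1980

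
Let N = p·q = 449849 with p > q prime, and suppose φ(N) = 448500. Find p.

φ(n) = (p−1)(q−1) = n − (p+q) + 1, so p + q = 449849 − 448500 + 1 = 1350.
p and q are the roots of t² − 1350t + 449849 = 0.
Discriminant: 1350² − 4·449849 = 1822500 − 1799396 = 23104; √23104 = 152.
q = (1350 − 152)/2 = 599, p = (1350 + 152)/2 = 751.
Check: 599 · 751 = 449849.

751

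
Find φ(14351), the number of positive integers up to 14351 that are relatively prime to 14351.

Factor: 14351 = 113 · 127.
φ(14351) = (113−1) · (127−1) = 112 · 126 = 14112.

14112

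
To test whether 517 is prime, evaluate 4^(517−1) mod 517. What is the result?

147

4^1 ≡ 4 (mod 517)
4^2 ≡ 4^2 = 16 ≡ 16 (mod 517)
4^4 ≡ 16^2 = 256 ≡ 256 (mod 517)
4^8 ≡ 256^2 = 65536 ≡ 394 (mod 517)
4^16 ≡ 394^2 = 155236 ≡ 136 (mod 517)
4^32 ≡ 136^2 = 18496 ≡ 401 (mod 517)
4^64 ≡ 401^2 = 160801 ≡ 14 (mod 517)
4^128 ≡ 14^2 = 196 ≡ 196 (mod 517)
4^256 ≡ 196^2 = 38416 ≡ 158 (mod 517)
4^512 ≡ 158^2 = 24964 ≡ 148 (mod 517)
516 = 512 + 4 in binary powers of 2.
So 4^516 ≡ 148 · 256 ≡ 147 (mod 517).
Since 147 ≠ 1, base 4 is a Fermat witness: 517 is composite.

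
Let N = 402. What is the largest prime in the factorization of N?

402 = 2 · 201
201 = 3 · 67
67 is prime.
So 402 = 2 · 3 · 67; the largest prime factor is 67.

67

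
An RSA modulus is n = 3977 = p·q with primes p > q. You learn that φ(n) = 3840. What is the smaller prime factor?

φ(n) = (p−1)(q−1) = n − (p+q) + 1, so p + q = 3977 − 3840 + 1 = 138.
p and q are the roots of t² − 138t + 3977 = 0.
Discriminant: 138² − 4·3977 = 19044 − 15908 = 3136; √3136 = 56.
q = (138 − 56)/2 = 41, p = (138 + 56)/2 = 97.
Check: 41 · 97 = 3977.

41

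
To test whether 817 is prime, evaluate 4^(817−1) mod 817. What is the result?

4^1 ≡ 4 (mod 817)
4^2 ≡ 4^2 = 16 ≡ 16 (mod 817)
4^4 ≡ 16^2 = 256 ≡ 256 (mod 817)
4^8 ≡ 256^2 = 65536 ≡ 176 (mod 817)
4^16 ≡ 176^2 = 30976 ≡ 747 (mod 817)
4^32 ≡ 747^2 = 558009 ≡ 815 (mod 817)
4^64 ≡ 815^2 = 664225 ≡ 4 (mod 817)
4^128 ≡ 4^2 = 16 ≡ 16 (mod 817)
4^256 ≡ 16^2 = 256 ≡ 256 (mod 817)
4^512 ≡ 256^2 = 65536 ≡ 176 (mod 817)
816 = 512 + 256 + 32 + 16 in binary powers of 2.
So 4^816 ≡ 176 · 256 · 815 · 747 ≡ 600 (mod 817).
Since 600 ≠ 1, base 4 is a Fermat witness: 817 is composite.

600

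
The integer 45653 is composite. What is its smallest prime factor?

45653 is odd.
Digit sum 23, not divisible by 3.
Ends in 3: not divisible by 5.
7: 45653 = 7·6521 + 6
11: 45653 = 11·4150 + 3
13: 45653 = 13·3511 + 10
17: 45653 = 17·2685 + 8
19: 45653 = 19·2402 + 15
23: 45653 = 23·1984 + 21
29: 45653 = 29·1574 + 7
31: 45653 = 31·1472 + 21
37: 45653 = 37·1233 + 32
41: 45653 = 41·1113 + 20
43: 45653 = 43·1061 + 30
47: 45653 = 47·971 + 16
53: 45653 = 53·861 + 20
59: 45653 = 59·773 + 46
61: 45653 = 61·748 + 25
67: 45653 = 67·681 + 26
71: 45653 = 71·643

71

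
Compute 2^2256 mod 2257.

2^1 ≡ 2 (mod 2257)
2^2 ≡ 2^2 = 4 ≡ 4 (mod 2257)
2^4 ≡ 4^2 = 16 ≡ 16 (mod 2257)
2^8 ≡ 16^2 = 256 ≡ 256 (mod 2257)
2^16 ≡ 256^2 = 65536 ≡ 83 (mod 2257)
2^32 ≡ 83^2 = 6889 ≡ 118 (mod 2257)
2^64 ≡ 118^2 = 13924 ≡ 382 (mod 2257)
2^128 ≡ 382^2 = 145924 ≡ 1476 (mod 2257)
2^256 ≡ 1476^2 = 2178576 ≡ 571 (mod 2257)
2^512 ≡ 571^2 = 326041 ≡ 1033 (mod 2257)
2^1024 ≡ 1033^2 = 1067089 ≡ 1785 (mod 2257)
2^2048 ≡ 1785^2 = 3186225 ≡ 1598 (mod 2257)
2256 = 2048 + 128 + 64 + 16 in binary powers of 2.
So 2^2256 ≡ 1598 · 1476 · 382 · 83 ≡ 2193 (mod 2257).
Since 2193 ≠ 1, base 2 is a Fermat witness: 2257 is composite.

2193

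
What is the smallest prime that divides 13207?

13207 is odd.
Digit sum 13, not divisible by 3.
Ends in 7: not divisible by 5.
7: 13207 = 7·1886 + 5
11: 13207 = 11·1200 + 7
13: 13207 = 13·1015 + 12
17: 13207 = 17·776 + 15
19: 13207 = 19·695 + 2
23: 13207 = 23·574 + 5
29: 13207 = 29·455 + 12
31: 13207 = 31·426 + 1
37: 13207 = 37·356 + 35
41: 13207 = 41·322 + 5
43: 13207 = 43·307 + 6
47: 13207 = 47·281

47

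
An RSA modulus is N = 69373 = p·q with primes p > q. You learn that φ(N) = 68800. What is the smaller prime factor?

173

φ(n) = (p−1)(q−1) = n − (p+q) + 1, so p + q = 69373 − 68800 + 1 = 574.
p and q are the roots of t² − 574t + 69373 = 0.
Discriminant: 574² − 4·69373 = 329476 − 277492 = 51984; √51984 = 228.
q = (574 − 228)/2 = 173, p = (574 + 228)/2 = 401.
Check: 173 · 401 = 69373.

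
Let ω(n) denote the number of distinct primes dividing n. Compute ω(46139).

46139 = 29 · 1591
1591 = 37 · 43
46139 = 29 · 37 · 43, which has 3 distinct prime factors.

3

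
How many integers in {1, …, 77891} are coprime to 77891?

Factor: 77891 = 11 · 73 · 97.
φ(77891) = (11−1) · (73−1) · (97−1) = 10 · 72 · 96 = 69120.

69120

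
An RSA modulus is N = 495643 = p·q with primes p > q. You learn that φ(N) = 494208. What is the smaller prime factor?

577

φ(n) = (p−1)(q−1) = n − (p+q) + 1, so p + q = 495643 − 494208 + 1 = 1436.
p and q are the roots of t² − 1436t + 495643 = 0.
Discriminant: 1436² − 4·495643 = 2062096 − 1982572 = 79524; √79524 = 282.
q = (1436 − 282)/2 = 577, p = (1436 + 282)/2 = 859.
Check: 577 · 859 = 495643.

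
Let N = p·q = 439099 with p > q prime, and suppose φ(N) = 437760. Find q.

φ(n) = (p−1)(q−1) = n − (p+q) + 1, so p + q = 439099 − 437760 + 1 = 1340.
p and q are the roots of t² − 1340t + 439099 = 0.
Discriminant: 1340² − 4·439099 = 1795600 − 1756396 = 39204; √39204 = 198.
q = (1340 − 198)/2 = 571, p = (1340 + 198)/2 = 769.
Check: 571 · 769 = 439099.

571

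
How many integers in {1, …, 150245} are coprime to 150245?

Factor: 150245 = 5 · 151 · 199.
φ(150245) = (5−1) · (151−1) · (199−1) = 4 · 150 · 198 = 118800.

118800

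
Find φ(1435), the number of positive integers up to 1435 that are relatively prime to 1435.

960

Factor: 1435 = 5 · 7 · 41.
φ(1435) = (5−1) · (7−1) · (41−1) = 4 · 6 · 40 = 960.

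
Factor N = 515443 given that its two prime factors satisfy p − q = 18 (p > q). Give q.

Since p = q + 18, we have 515443 = q(q + 18), so q² + 18q − 515443 = 0.
Discriminant: 18² + 4·515443 = 324 + 2061772 = 2062096; √2062096 = 1436.
q = (−18 + 1436)/2 = 709, and p = q + 18 = 727.
Check: 709 · 727 = 515443.

709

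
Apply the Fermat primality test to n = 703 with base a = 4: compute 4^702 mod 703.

4^1 ≡ 4 (mod 703)
4^2 ≡ 4^2 = 16 ≡ 16 (mod 703)
4^4 ≡ 16^2 = 256 ≡ 256 (mod 703)
4^8 ≡ 256^2 = 65536 ≡ 157 (mod 703)
4^16 ≡ 157^2 = 24649 ≡ 44 (mod 703)
4^32 ≡ 44^2 = 1936 ≡ 530 (mod 703)
4^64 ≡ 530^2 = 280900 ≡ 403 (mod 703)
4^128 ≡ 403^2 = 162409 ≡ 16 (mod 703)
4^256 ≡ 16^2 = 256 ≡ 256 (mod 703)
4^512 ≡ 256^2 = 65536 ≡ 157 (mod 703)
702 = 512 + 128 + 32 + 16 + 8 + 4 + 2 in binary powers of 2.
So 4^702 ≡ 157 · 16 · 530 · 44 · 157 · 256 · 16 ≡ 1 (mod 703).
Since the result is 1, base 4 gives no evidence that 703 is composite.

1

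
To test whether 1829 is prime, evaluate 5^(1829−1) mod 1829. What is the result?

5

5^1 ≡ 5 (mod 1829)
5^2 ≡ 5^2 = 25 ≡ 25 (mod 1829)
5^4 ≡ 25^2 = 625 ≡ 625 (mod 1829)
5^8 ≡ 625^2 = 390625 ≡ 1048 (mod 1829)
5^16 ≡ 1048^2 = 1098304 ≡ 904 (mod 1829)
5^32 ≡ 904^2 = 817216 ≡ 1482 (mod 1829)
5^64 ≡ 1482^2 = 2196324 ≡ 1524 (mod 1829)
5^128 ≡ 1524^2 = 2322576 ≡ 1575 (mod 1829)
5^256 ≡ 1575^2 = 2480625 ≡ 501 (mod 1829)
5^512 ≡ 501^2 = 251001 ≡ 428 (mod 1829)
5^1024 ≡ 428^2 = 183184 ≡ 284 (mod 1829)
1828 = 1024 + 512 + 256 + 32 + 4 in binary powers of 2.
So 5^1828 ≡ 284 · 428 · 501 · 1482 · 625 ≡ 5 (mod 1829).
Since 5 ≠ 1, base 5 is a Fermat witness: 1829 is composite.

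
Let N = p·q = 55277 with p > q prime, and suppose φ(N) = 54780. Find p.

φ(n) = (p−1)(q−1) = n − (p+q) + 1, so p + q = 55277 − 54780 + 1 = 498.
p and q are the roots of t² − 498t + 55277 = 0.
Discriminant: 498² − 4·55277 = 248004 − 221108 = 26896; √26896 = 164.
q = (498 − 164)/2 = 167, p = (498 + 164)/2 = 331.
Check: 167 · 331 = 55277.

331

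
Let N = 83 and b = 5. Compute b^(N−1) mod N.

1

5^1 ≡ 5 (mod 83)
5^2 ≡ 5^2 = 25 ≡ 25 (mod 83)
5^4 ≡ 25^2 = 625 ≡ 44 (mod 83)
5^8 ≡ 44^2 = 1936 ≡ 27 (mod 83)
5^16 ≡ 27^2 = 729 ≡ 65 (mod 83)
5^32 ≡ 65^2 = 4225 ≡ 75 (mod 83)
5^64 ≡ 75^2 = 5625 ≡ 64 (mod 83)
82 = 64 + 16 + 2 in binary powers of 2.
So 5^82 ≡ 64 · 65 · 25 ≡ 1 (mod 83).
Since the result is 1, base 5 gives no evidence that 83 is composite.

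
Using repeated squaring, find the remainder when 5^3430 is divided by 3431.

1191

5^1 ≡ 5 (mod 3431)
5^2 ≡ 5^2 = 25 ≡ 25 (mod 3431)
5^4 ≡ 25^2 = 625 ≡ 625 (mod 3431)
5^8 ≡ 625^2 = 390625 ≡ 2922 (mod 3431)
5^16 ≡ 2922^2 = 8538084 ≡ 1756 (mod 3431)
5^32 ≡ 1756^2 = 3083536 ≡ 2498 (mod 3431)
5^64 ≡ 2498^2 = 6240004 ≡ 2446 (mod 3431)
5^128 ≡ 2446^2 = 5982916 ≡ 2683 (mod 3431)
5^256 ≡ 2683^2 = 7198489 ≡ 251 (mod 3431)
5^512 ≡ 251^2 = 63001 ≡ 1243 (mod 3431)
5^1024 ≡ 1243^2 = 1545049 ≡ 1099 (mod 3431)
5^2048 ≡ 1099^2 = 1207801 ≡ 89 (mod 3431)
3430 = 2048 + 1024 + 256 + 64 + 32 + 4 + 2 in binary powers of 2.
So 5^3430 ≡ 89 · 1099 · 251 · 2446 · 2498 · 625 · 25 ≡ 1191 (mod 3431).
Since 1191 ≠ 1, base 5 is a Fermat witness: 3431 is composite.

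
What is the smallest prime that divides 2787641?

53

2787641 is odd.
Digit sum 35, not divisible by 3.
Ends in 1: not divisible by 5.
7: 2787641 = 7·398234 + 3
11: 2787641 = 11·253421 + 10
13: 2787641 = 13·214433 + 12
17: 2787641 = 17·163978 + 15
19: 2787641 = 19·146717 + 18
23: 2787641 = 23·121201 + 18
29: 2787641 = 29·96125 + 16
31: 2787641 = 31·89923 + 28
37: 2787641 = 37·75341 + 24
41: 2787641 = 41·67991 + 10
43: 2787641 = 43·64828 + 37
47: 2787641 = 47·59311 + 24
53: 2787641 = 53·52597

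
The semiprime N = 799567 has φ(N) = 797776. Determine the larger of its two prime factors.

φ(n) = (p−1)(q−1) = n − (p+q) + 1, so p + q = 799567 − 797776 + 1 = 1792.
p and q are the roots of t² − 1792t + 799567 = 0.
Discriminant: 1792² − 4·799567 = 3211264 − 3198268 = 12996; √12996 = 114.
q = (1792 − 114)/2 = 839, p = (1792 + 114)/2 = 953.
Check: 839 · 953 = 799567.

953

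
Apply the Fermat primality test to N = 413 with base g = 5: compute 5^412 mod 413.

5^1 ≡ 5 (mod 413)
5^2 ≡ 5^2 = 25 ≡ 25 (mod 413)
5^4 ≡ 25^2 = 625 ≡ 212 (mod 413)
5^8 ≡ 212^2 = 44944 ≡ 340 (mod 413)
5^16 ≡ 340^2 = 115600 ≡ 373 (mod 413)
5^32 ≡ 373^2 = 139129 ≡ 361 (mod 413)
5^64 ≡ 361^2 = 130321 ≡ 226 (mod 413)
5^128 ≡ 226^2 = 51076 ≡ 277 (mod 413)
5^256 ≡ 277^2 = 76729 ≡ 324 (mod 413)
412 = 256 + 128 + 16 + 8 + 4 in binary powers of 2.
So 5^412 ≡ 324 · 277 · 373 · 340 · 212 ≡ 226 (mod 413).
Since 226 ≠ 1, base 5 is a Fermat witness: 413 is composite.

226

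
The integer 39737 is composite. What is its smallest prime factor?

79

39737 is odd.
Digit sum 29, not divisible by 3.
Ends in 7: not divisible by 5.
7: 39737 = 7·5676 + 5
11: 39737 = 11·3612 + 5
13: 39737 = 13·3056 + 9
17: 39737 = 17·2337 + 8
19: 39737 = 19·2091 + 8
23: 39737 = 23·1727 + 16
29: 39737 = 29·1370 + 7
31: 39737 = 31·1281 + 26
37: 39737 = 37·1073 + 36
41: 39737 = 41·969 + 8
43: 39737 = 43·924 + 5
47: 39737 = 47·845 + 22
53: 39737 = 53·749 + 40
59: 39737 = 59·673 + 30
61: 39737 = 61·651 + 26
67: 39737 = 67·593 + 6
71: 39737 = 71·559 + 48
73: 39737 = 73·544 + 25
79: 39737 = 79·503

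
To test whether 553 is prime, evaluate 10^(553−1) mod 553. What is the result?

176

10^1 ≡ 10 (mod 553)
10^2 ≡ 10^2 = 100 ≡ 100 (mod 553)
10^4 ≡ 100^2 = 10000 ≡ 46 (mod 553)
10^8 ≡ 46^2 = 2116 ≡ 457 (mod 553)
10^16 ≡ 457^2 = 208849 ≡ 368 (mod 553)
10^32 ≡ 368^2 = 135424 ≡ 492 (mod 553)
10^64 ≡ 492^2 = 242064 ≡ 403 (mod 553)
10^128 ≡ 403^2 = 162409 ≡ 380 (mod 553)
10^256 ≡ 380^2 = 144400 ≡ 67 (mod 553)
10^512 ≡ 67^2 = 4489 ≡ 65 (mod 553)
552 = 512 + 32 + 8 in binary powers of 2.
So 10^552 ≡ 65 · 492 · 457 ≡ 176 (mod 553).
Since 176 ≠ 1, base 10 is a Fermat witness: 553 is composite.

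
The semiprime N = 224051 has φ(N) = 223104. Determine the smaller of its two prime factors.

449

φ(n) = (p−1)(q−1) = n − (p+q) + 1, so p + q = 224051 − 223104 + 1 = 948.
p and q are the roots of t² − 948t + 224051 = 0.
Discriminant: 948² − 4·224051 = 898704 − 896204 = 2500; √2500 = 50.
q = (948 − 50)/2 = 449, p = (948 + 50)/2 = 499.
Check: 449 · 499 = 224051.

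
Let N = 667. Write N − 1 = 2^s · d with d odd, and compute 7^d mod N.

458

667 − 1 = 666 = 2^1 · 333, so d = 333.
7^1 ≡ 7 (mod 667)
7^2 ≡ 7^2 = 49 ≡ 49 (mod 667)
7^4 ≡ 49^2 = 2401 ≡ 400 (mod 667)
7^8 ≡ 400^2 = 160000 ≡ 587 (mod 667)
7^16 ≡ 587^2 = 344569 ≡ 397 (mod 667)
7^32 ≡ 397^2 = 157609 ≡ 197 (mod 667)
7^64 ≡ 197^2 = 38809 ≡ 123 (mod 667)
7^128 ≡ 123^2 = 15129 ≡ 455 (mod 667)
7^256 ≡ 455^2 = 207025 ≡ 255 (mod 667)
333 = 256 + 64 + 8 + 4 + 1 in binary powers of 2.
So 7^333 ≡ 255 · 123 · 587 · 400 · 7 ≡ 458 (mod 667).
Squaring chain: 458; never reaches −1, so base 7 is a Miller–Rabin witness that 667 is composite.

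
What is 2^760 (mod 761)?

1

2^1 ≡ 2 (mod 761)
2^2 ≡ 2^2 = 4 ≡ 4 (mod 761)
2^4 ≡ 4^2 = 16 ≡ 16 (mod 761)
2^8 ≡ 16^2 = 256 ≡ 256 (mod 761)
2^16 ≡ 256^2 = 65536 ≡ 90 (mod 761)
2^32 ≡ 90^2 = 8100 ≡ 490 (mod 761)
2^64 ≡ 490^2 = 240100 ≡ 385 (mod 761)
2^128 ≡ 385^2 = 148225 ≡ 591 (mod 761)
2^256 ≡ 591^2 = 349281 ≡ 743 (mod 761)
2^512 ≡ 743^2 = 552049 ≡ 324 (mod 761)
760 = 512 + 128 + 64 + 32 + 16 + 8 in binary powers of 2.
So 2^760 ≡ 324 · 591 · 385 · 490 · 90 · 256 ≡ 1 (mod 761).
Since the result is 1, base 2 gives no evidence that 761 is composite.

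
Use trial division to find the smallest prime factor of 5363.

31

5363 is odd.
Digit sum 17, not divisible by 3.
Ends in 3: not divisible by 5.
7: 5363 = 7·766 + 1
11: 5363 = 11·487 + 6
13: 5363 = 13·412 + 7
17: 5363 = 17·315 + 8
19: 5363 = 19·282 + 5
23: 5363 = 23·233 + 4
29: 5363 = 29·184 + 27
31: 5363 = 31·173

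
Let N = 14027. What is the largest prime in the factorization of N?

83

14027 = 13 · 1079
1079 = 13 · 83
83 is prime.
So 14027 = 13^2 · 83; the largest prime factor is 83.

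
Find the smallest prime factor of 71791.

17

71791 is odd.
Digit sum 25, not divisible by 3.
Ends in 1: not divisible by 5.
7: 71791 = 7·10255 + 6
11: 71791 = 11·6526 + 5
13: 71791 = 13·5522 + 5
17: 71791 = 17·4223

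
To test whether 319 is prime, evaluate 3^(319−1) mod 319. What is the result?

5

3^1 ≡ 3 (mod 319)
3^2 ≡ 3^2 = 9 ≡ 9 (mod 319)
3^4 ≡ 9^2 = 81 ≡ 81 (mod 319)
3^8 ≡ 81^2 = 6561 ≡ 181 (mod 319)
3^16 ≡ 181^2 = 32761 ≡ 223 (mod 319)
3^32 ≡ 223^2 = 49729 ≡ 284 (mod 319)
3^64 ≡ 284^2 = 80656 ≡ 268 (mod 319)
3^128 ≡ 268^2 = 71824 ≡ 49 (mod 319)
3^256 ≡ 49^2 = 2401 ≡ 168 (mod 319)
318 = 256 + 32 + 16 + 8 + 4 + 2 in binary powers of 2.
So 3^318 ≡ 168 · 284 · 223 · 181 · 81 · 9 ≡ 5 (mod 319).
Since 5 ≠ 1, base 3 is a Fermat witness: 319 is composite.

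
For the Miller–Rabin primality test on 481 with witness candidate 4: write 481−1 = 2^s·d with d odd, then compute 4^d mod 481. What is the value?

233

481 − 1 = 480 = 2^5 · 15, so d = 15.
4^1 ≡ 4 (mod 481)
4^2 ≡ 4^2 = 16 ≡ 16 (mod 481)
4^4 ≡ 16^2 = 256 ≡ 256 (mod 481)
4^8 ≡ 256^2 = 65536 ≡ 120 (mod 481)
15 = 8 + 4 + 2 + 1 in binary powers of 2.
So 4^15 ≡ 120 · 256 · 16 · 4 ≡ 233 (mod 481).
Squaring chain: 233 → 417 → 248 → 417 → 248; never reaches −1, so base 4 is a Miller–Rabin witness that 481 is composite.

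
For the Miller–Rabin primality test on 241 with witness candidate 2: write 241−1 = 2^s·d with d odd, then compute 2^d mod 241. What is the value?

233

241 − 1 = 240 = 2^4 · 15, so d = 15.
2^1 ≡ 2 (mod 241)
2^2 ≡ 2^2 = 4 ≡ 4 (mod 241)
2^4 ≡ 4^2 = 16 ≡ 16 (mod 241)
2^8 ≡ 16^2 = 256 ≡ 15 (mod 241)
15 = 8 + 4 + 2 + 1 in binary powers of 2.
So 2^15 ≡ 15 · 16 · 4 · 2 ≡ 233 (mod 241).
Squaring chain: 233 → 64 → 240 → 1; reaches −1, so base 2 does not prove 241 composite.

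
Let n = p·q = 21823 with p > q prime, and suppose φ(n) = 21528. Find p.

157

φ(n) = (p−1)(q−1) = n − (p+q) + 1, so p + q = 21823 − 21528 + 1 = 296.
p and q are the roots of t² − 296t + 21823 = 0.
Discriminant: 296² − 4·21823 = 87616 − 87292 = 324; √324 = 18.
q = (296 − 18)/2 = 139, p = (296 + 18)/2 = 157.
Check: 139 · 157 = 21823.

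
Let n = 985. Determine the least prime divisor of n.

5

985 is odd.
Digit sum 22, not divisible by 3.
Ends in 5: divisible by 5.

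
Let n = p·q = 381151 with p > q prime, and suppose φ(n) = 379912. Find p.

φ(n) = (p−1)(q−1) = n − (p+q) + 1, so p + q = 381151 − 379912 + 1 = 1240.
p and q are the roots of t² − 1240t + 381151 = 0.
Discriminant: 1240² − 4·381151 = 1537600 − 1524604 = 12996; √12996 = 114.
q = (1240 − 114)/2 = 563, p = (1240 + 114)/2 = 677.
Check: 563 · 677 = 381151.

677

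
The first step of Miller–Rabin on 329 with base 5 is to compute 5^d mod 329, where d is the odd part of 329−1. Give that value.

329 − 1 = 328 = 2^3 · 41, so d = 41.
5^1 ≡ 5 (mod 329)
5^2 ≡ 5^2 = 25 ≡ 25 (mod 329)
5^4 ≡ 25^2 = 625 ≡ 296 (mod 329)
5^8 ≡ 296^2 = 87616 ≡ 102 (mod 329)
5^16 ≡ 102^2 = 10404 ≡ 205 (mod 329)
5^32 ≡ 205^2 = 42025 ≡ 242 (mod 329)
41 = 32 + 8 + 1 in binary powers of 2.
So 5^41 ≡ 242 · 102 · 5 ≡ 45 (mod 329).
Squaring chain: 45 → 51 → 298; never reaches −1, so base 5 is a Miller–Rabin witness that 329 is composite.

45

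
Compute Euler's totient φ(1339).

Factor: 1339 = 13 · 103.
φ(1339) = (13−1) · (103−1) = 12 · 102 = 1224.

1224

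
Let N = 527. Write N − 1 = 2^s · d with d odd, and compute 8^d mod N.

527 − 1 = 526 = 2^1 · 263, so d = 263.
8^1 ≡ 8 (mod 527)
8^2 ≡ 8^2 = 64 ≡ 64 (mod 527)
8^4 ≡ 64^2 = 4096 ≡ 407 (mod 527)
8^8 ≡ 407^2 = 165649 ≡ 171 (mod 527)
8^16 ≡ 171^2 = 29241 ≡ 256 (mod 527)
8^32 ≡ 256^2 = 65536 ≡ 188 (mod 527)
8^64 ≡ 188^2 = 35344 ≡ 35 (mod 527)
8^128 ≡ 35^2 = 1225 ≡ 171 (mod 527)
8^256 ≡ 171^2 = 29241 ≡ 256 (mod 527)
263 = 256 + 4 + 2 + 1 in binary powers of 2.
So 8^263 ≡ 256 · 407 · 64 · 8 ≡ 202 (mod 527).
Squaring chain: 202; never reaches −1, so base 8 is a Miller–Rabin witness that 527 is composite.

202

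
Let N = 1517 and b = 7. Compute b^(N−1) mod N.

107

7^1 ≡ 7 (mod 1517)
7^2 ≡ 7^2 = 49 ≡ 49 (mod 1517)
7^4 ≡ 49^2 = 2401 ≡ 884 (mod 1517)
7^8 ≡ 884^2 = 781456 ≡ 201 (mod 1517)
7^16 ≡ 201^2 = 40401 ≡ 959 (mod 1517)
7^32 ≡ 959^2 = 919681 ≡ 379 (mod 1517)
7^64 ≡ 379^2 = 143641 ≡ 1043 (mod 1517)
7^128 ≡ 1043^2 = 1087849 ≡ 160 (mod 1517)
7^256 ≡ 160^2 = 25600 ≡ 1328 (mod 1517)
7^512 ≡ 1328^2 = 1763584 ≡ 830 (mod 1517)
7^1024 ≡ 830^2 = 688900 ≡ 182 (mod 1517)
1516 = 1024 + 256 + 128 + 64 + 32 + 8 + 4 in binary powers of 2.
So 7^1516 ≡ 182 · 1328 · 160 · 1043 · 379 · 201 · 884 ≡ 107 (mod 1517).
Since 107 ≠ 1, base 7 is a Fermat witness: 1517 is composite.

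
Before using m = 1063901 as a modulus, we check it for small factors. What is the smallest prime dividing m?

61

1063901 is odd.
Digit sum 20, not divisible by 3.
Ends in 1: not divisible by 5.
7: 1063901 = 7·151985 + 6
11: 1063901 = 11·96718 + 3
13: 1063901 = 13·81838 + 7
17: 1063901 = 17·62582 + 7
19: 1063901 = 19·55994 + 15
23: 1063901 = 23·46256 + 13
29: 1063901 = 29·36686 + 7
31: 1063901 = 31·34319 + 12
37: 1063901 = 37·28754 + 3
41: 1063901 = 41·25948 + 33
43: 1063901 = 43·24741 + 38
47: 1063901 = 47·22636 + 9
53: 1063901 = 53·20073 + 32
59: 1063901 = 59·18032 + 13
61: 1063901 = 61·17441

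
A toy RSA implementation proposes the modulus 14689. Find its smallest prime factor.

37

14689 is odd.
Digit sum 28, not divisible by 3.
Ends in 9: not divisible by 5.
7: 14689 = 7·2098 + 3
11: 14689 = 11·1335 + 4
13: 14689 = 13·1129 + 12
17: 14689 = 17·864 + 1
19: 14689 = 19·773 + 2
23: 14689 = 23·638 + 15
29: 14689 = 29·506 + 15
31: 14689 = 31·473 + 26
37: 14689 = 37·397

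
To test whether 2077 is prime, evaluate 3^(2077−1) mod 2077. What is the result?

3^1 ≡ 3 (mod 2077)
3^2 ≡ 3^2 = 9 ≡ 9 (mod 2077)
3^4 ≡ 9^2 = 81 ≡ 81 (mod 2077)
3^8 ≡ 81^2 = 6561 ≡ 330 (mod 2077)
3^16 ≡ 330^2 = 108900 ≡ 896 (mod 2077)
3^32 ≡ 896^2 = 802816 ≡ 1094 (mod 2077)
3^64 ≡ 1094^2 = 1196836 ≡ 484 (mod 2077)
3^128 ≡ 484^2 = 234256 ≡ 1632 (mod 2077)
3^256 ≡ 1632^2 = 2663424 ≡ 710 (mod 2077)
3^512 ≡ 710^2 = 504100 ≡ 1466 (mod 2077)
3^1024 ≡ 1466^2 = 2149156 ≡ 1538 (mod 2077)
3^2048 ≡ 1538^2 = 2365444 ≡ 1818 (mod 2077)
2076 = 2048 + 16 + 8 + 4 in binary powers of 2.
So 3^2076 ≡ 1818 · 896 · 330 · 81 ≡ 1938 (mod 2077).
Since 1938 ≠ 1, base 3 is a Fermat witness: 2077 is composite.

1938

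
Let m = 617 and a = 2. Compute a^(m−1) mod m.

2^1 ≡ 2 (mod 617)
2^2 ≡ 2^2 = 4 ≡ 4 (mod 617)
2^4 ≡ 4^2 = 16 ≡ 16 (mod 617)
2^8 ≡ 16^2 = 256 ≡ 256 (mod 617)
2^16 ≡ 256^2 = 65536 ≡ 134 (mod 617)
2^32 ≡ 134^2 = 17956 ≡ 63 (mod 617)
2^64 ≡ 63^2 = 3969 ≡ 267 (mod 617)
2^128 ≡ 267^2 = 71289 ≡ 334 (mod 617)
2^256 ≡ 334^2 = 111556 ≡ 496 (mod 617)
2^512 ≡ 496^2 = 246016 ≡ 450 (mod 617)
616 = 512 + 64 + 32 + 8 in binary powers of 2.
So 2^616 ≡ 450 · 267 · 63 · 256 ≡ 1 (mod 617).
Since the result is 1, base 2 gives no evidence that 617 is composite.

1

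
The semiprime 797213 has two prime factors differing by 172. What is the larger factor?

Since p = q + 172, we have 797213 = q(q + 172), so q² + 172q − 797213 = 0.
Discriminant: 172² + 4·797213 = 29584 + 3188852 = 3218436; √3218436 = 1794.
q = (−172 + 1794)/2 = 811, and p = q + 172 = 983.
Check: 811 · 983 = 797213.

983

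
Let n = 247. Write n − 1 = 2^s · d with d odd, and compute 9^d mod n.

247 − 1 = 246 = 2^1 · 123, so d = 123.
9^1 ≡ 9 (mod 247)
9^2 ≡ 9^2 = 81 ≡ 81 (mod 247)
9^4 ≡ 81^2 = 6561 ≡ 139 (mod 247)
9^8 ≡ 139^2 = 19321 ≡ 55 (mod 247)
9^16 ≡ 55^2 = 3025 ≡ 61 (mod 247)
9^32 ≡ 61^2 = 3721 ≡ 16 (mod 247)
9^64 ≡ 16^2 = 256 ≡ 9 (mod 247)
123 = 64 + 32 + 16 + 8 + 2 + 1 in binary powers of 2.
So 9^123 ≡ 9 · 16 · 61 · 55 · 81 · 9 ≡ 144 (mod 247).
Squaring chain: 144; never reaches −1, so base 9 is a Miller–Rabin witness that 247 is composite.

144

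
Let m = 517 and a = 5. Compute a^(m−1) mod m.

5^1 ≡ 5 (mod 517)
5^2 ≡ 5^2 = 25 ≡ 25 (mod 517)
5^4 ≡ 25^2 = 625 ≡ 108 (mod 517)
5^8 ≡ 108^2 = 11664 ≡ 290 (mod 517)
5^16 ≡ 290^2 = 84100 ≡ 346 (mod 517)
5^32 ≡ 346^2 = 119716 ≡ 289 (mod 517)
5^64 ≡ 289^2 = 83521 ≡ 284 (mod 517)
5^128 ≡ 284^2 = 80656 ≡ 4 (mod 517)
5^256 ≡ 4^2 = 16 ≡ 16 (mod 517)
5^512 ≡ 16^2 = 256 ≡ 256 (mod 517)
516 = 512 + 4 in binary powers of 2.
So 5^516 ≡ 256 · 108 ≡ 247 (mod 517).
Since 247 ≠ 1, base 5 is a Fermat witness: 517 is composite.

247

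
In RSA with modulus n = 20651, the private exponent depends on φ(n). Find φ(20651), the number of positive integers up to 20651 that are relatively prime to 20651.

Factor: 20651 = 107 · 193.
φ(20651) = (107−1) · (193−1) = 106 · 192 = 20352.

20352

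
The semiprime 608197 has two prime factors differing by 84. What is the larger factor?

823

Since p = q + 84, we have 608197 = q(q + 84), so q² + 84q − 608197 = 0.
Discriminant: 84² + 4·608197 = 7056 + 2432788 = 2439844; √2439844 = 1562.
q = (−84 + 1562)/2 = 739, and p = q + 84 = 823.
Check: 739 · 823 = 608197.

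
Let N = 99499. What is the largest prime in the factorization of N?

73

99499 = 29 · 3431
3431 = 47 · 73
73 is prime.
So 99499 = 29 · 47 · 73; the largest prime factor is 73.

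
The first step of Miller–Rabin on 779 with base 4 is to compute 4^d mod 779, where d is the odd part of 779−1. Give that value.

605

779 − 1 = 778 = 2^1 · 389, so d = 389.
4^1 ≡ 4 (mod 779)
4^2 ≡ 4^2 = 16 ≡ 16 (mod 779)
4^4 ≡ 16^2 = 256 ≡ 256 (mod 779)
4^8 ≡ 256^2 = 65536 ≡ 100 (mod 779)
4^16 ≡ 100^2 = 10000 ≡ 652 (mod 779)
4^32 ≡ 652^2 = 425104 ≡ 549 (mod 779)
4^64 ≡ 549^2 = 301401 ≡ 707 (mod 779)
4^128 ≡ 707^2 = 499849 ≡ 510 (mod 779)
4^256 ≡ 510^2 = 260100 ≡ 693 (mod 779)
389 = 256 + 128 + 4 + 1 in binary powers of 2.
So 4^389 ≡ 693 · 510 · 256 · 4 ≡ 605 (mod 779).
Squaring chain: 605; never reaches −1, so base 4 is a Miller–Rabin witness that 779 is composite.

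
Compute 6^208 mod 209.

158

6^1 ≡ 6 (mod 209)
6^2 ≡ 6^2 = 36 ≡ 36 (mod 209)
6^4 ≡ 36^2 = 1296 ≡ 42 (mod 209)
6^8 ≡ 42^2 = 1764 ≡ 92 (mod 209)
6^16 ≡ 92^2 = 8464 ≡ 104 (mod 209)
6^32 ≡ 104^2 = 10816 ≡ 157 (mod 209)
6^64 ≡ 157^2 = 24649 ≡ 196 (mod 209)
6^128 ≡ 196^2 = 38416 ≡ 169 (mod 209)
208 = 128 + 64 + 16 in binary powers of 2.
So 6^208 ≡ 169 · 196 · 104 ≡ 158 (mod 209).
Since 158 ≠ 1, base 6 is a Fermat witness: 209 is composite.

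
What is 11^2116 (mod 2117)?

11^1 ≡ 11 (mod 2117)
11^2 ≡ 11^2 = 121 ≡ 121 (mod 2117)
11^4 ≡ 121^2 = 14641 ≡ 1939 (mod 2117)
11^8 ≡ 1939^2 = 3759721 ≡ 2046 (mod 2117)
11^16 ≡ 2046^2 = 4186116 ≡ 807 (mod 2117)
11^32 ≡ 807^2 = 651249 ≡ 1330 (mod 2117)
11^64 ≡ 1330^2 = 1768900 ≡ 1205 (mod 2117)
11^128 ≡ 1205^2 = 1452025 ≡ 1880 (mod 2117)
11^256 ≡ 1880^2 = 3534400 ≡ 1127 (mod 2117)
11^512 ≡ 1127^2 = 1270129 ≡ 2046 (mod 2117)
11^1024 ≡ 2046^2 = 4186116 ≡ 807 (mod 2117)
11^2048 ≡ 807^2 = 651249 ≡ 1330 (mod 2117)
2116 = 2048 + 64 + 4 in binary powers of 2.
So 11^2116 ≡ 1330 · 1205 · 1939 ≡ 401 (mod 2117).
Since 401 ≠ 1, base 11 is a Fermat witness: 2117 is composite.

401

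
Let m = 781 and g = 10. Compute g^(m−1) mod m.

10^1 ≡ 10 (mod 781)
10^2 ≡ 10^2 = 100 ≡ 100 (mod 781)
10^4 ≡ 100^2 = 10000 ≡ 628 (mod 781)
10^8 ≡ 628^2 = 394384 ≡ 760 (mod 781)
10^16 ≡ 760^2 = 577600 ≡ 441 (mod 781)
10^32 ≡ 441^2 = 194481 ≡ 12 (mod 781)
10^64 ≡ 12^2 = 144 ≡ 144 (mod 781)
10^128 ≡ 144^2 = 20736 ≡ 430 (mod 781)
10^256 ≡ 430^2 = 184900 ≡ 584 (mod 781)
10^512 ≡ 584^2 = 341056 ≡ 540 (mod 781)
780 = 512 + 256 + 8 + 4 in binary powers of 2.
So 10^780 ≡ 540 · 584 · 760 · 628 ≡ 243 (mod 781).
Since 243 ≠ 1, base 10 is a Fermat witness: 781 is composite.

243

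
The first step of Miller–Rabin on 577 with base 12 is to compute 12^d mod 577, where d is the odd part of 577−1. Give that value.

550

577 − 1 = 576 = 2^6 · 9, so d = 9.
12^1 ≡ 12 (mod 577)
12^2 ≡ 12^2 = 144 ≡ 144 (mod 577)
12^4 ≡ 144^2 = 20736 ≡ 541 (mod 577)
12^8 ≡ 541^2 = 292681 ≡ 142 (mod 577)
9 = 8 + 1 in binary powers of 2.
So 12^9 ≡ 142 · 12 ≡ 550 (mod 577).
Squaring chain: 550 → 152 → 24 → 576 → 1 → 1; reaches −1, so base 12 does not prove 577 composite.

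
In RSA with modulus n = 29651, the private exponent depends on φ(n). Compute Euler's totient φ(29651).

Factor: 29651 = 149 · 199.
φ(29651) = (149−1) · (199−1) = 148 · 198 = 29304.

29304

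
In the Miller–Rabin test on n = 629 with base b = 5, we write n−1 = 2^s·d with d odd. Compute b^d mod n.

309

629 − 1 = 628 = 2^2 · 157, so d = 157.
5^1 ≡ 5 (mod 629)
5^2 ≡ 5^2 = 25 ≡ 25 (mod 629)
5^4 ≡ 25^2 = 625 ≡ 625 (mod 629)
5^8 ≡ 625^2 = 390625 ≡ 16 (mod 629)
5^16 ≡ 16^2 = 256 ≡ 256 (mod 629)
5^32 ≡ 256^2 = 65536 ≡ 120 (mod 629)
5^64 ≡ 120^2 = 14400 ≡ 562 (mod 629)
5^128 ≡ 562^2 = 315844 ≡ 86 (mod 629)
157 = 128 + 16 + 8 + 4 + 1 in binary powers of 2.
So 5^157 ≡ 86 · 256 · 16 · 625 · 5 ≡ 309 (mod 629).
Squaring chain: 309 → 502; never reaches −1, so base 5 is a Miller–Rabin witness that 629 is composite.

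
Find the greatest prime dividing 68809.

79

68809 = 13 · 5293
5293 = 67 · 79
79 is prime.
So 68809 = 13 · 67 · 79; the largest prime factor is 79.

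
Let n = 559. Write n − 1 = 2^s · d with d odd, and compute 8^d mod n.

70

559 − 1 = 558 = 2^1 · 279, so d = 279.
8^1 ≡ 8 (mod 559)
8^2 ≡ 8^2 = 64 ≡ 64 (mod 559)
8^4 ≡ 64^2 = 4096 ≡ 183 (mod 559)
8^8 ≡ 183^2 = 33489 ≡ 508 (mod 559)
8^16 ≡ 508^2 = 258064 ≡ 365 (mod 559)
8^32 ≡ 365^2 = 133225 ≡ 183 (mod 559)
8^64 ≡ 183^2 = 33489 ≡ 508 (mod 559)
8^128 ≡ 508^2 = 258064 ≡ 365 (mod 559)
8^256 ≡ 365^2 = 133225 ≡ 183 (mod 559)
279 = 256 + 16 + 4 + 2 + 1 in binary powers of 2.
So 8^279 ≡ 183 · 365 · 183 · 64 · 8 ≡ 70 (mod 559).
Squaring chain: 70; never reaches −1, so base 8 is a Miller–Rabin witness that 559 is composite.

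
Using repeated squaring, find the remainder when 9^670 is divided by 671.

1

9^1 ≡ 9 (mod 671)
9^2 ≡ 9^2 = 81 ≡ 81 (mod 671)
9^4 ≡ 81^2 = 6561 ≡ 522 (mod 671)
9^8 ≡ 522^2 = 272484 ≡ 58 (mod 671)
9^16 ≡ 58^2 = 3364 ≡ 9 (mod 671)
9^32 ≡ 9^2 = 81 ≡ 81 (mod 671)
9^64 ≡ 81^2 = 6561 ≡ 522 (mod 671)
9^128 ≡ 522^2 = 272484 ≡ 58 (mod 671)
9^256 ≡ 58^2 = 3364 ≡ 9 (mod 671)
9^512 ≡ 9^2 = 81 ≡ 81 (mod 671)
670 = 512 + 128 + 16 + 8 + 4 + 2 in binary powers of 2.
So 9^670 ≡ 81 · 58 · 9 · 58 · 522 · 81 ≡ 1 (mod 671).
Since the result is 1, base 9 gives no evidence that 671 is composite.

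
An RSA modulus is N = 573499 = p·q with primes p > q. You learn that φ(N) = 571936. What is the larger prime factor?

977

φ(n) = (p−1)(q−1) = n − (p+q) + 1, so p + q = 573499 − 571936 + 1 = 1564.
p and q are the roots of t² − 1564t + 573499 = 0.
Discriminant: 1564² − 4·573499 = 2446096 − 2293996 = 152100; √152100 = 390.
q = (1564 − 390)/2 = 587, p = (1564 + 390)/2 = 977.
Check: 587 · 977 = 573499.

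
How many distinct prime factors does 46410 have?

6

46410 = 2 · 23205
23205 = 3 · 7735
7735 = 5 · 1547
1547 = 7 · 221
221 = 13 · 17
46410 = 2 · 3 · 5 · 7 · 13 · 17, which has 6 distinct prime factors.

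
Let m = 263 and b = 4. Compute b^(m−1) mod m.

4^1 ≡ 4 (mod 263)
4^2 ≡ 4^2 = 16 ≡ 16 (mod 263)
4^4 ≡ 16^2 = 256 ≡ 256 (mod 263)
4^8 ≡ 256^2 = 65536 ≡ 49 (mod 263)
4^16 ≡ 49^2 = 2401 ≡ 34 (mod 263)
4^32 ≡ 34^2 = 1156 ≡ 104 (mod 263)
4^64 ≡ 104^2 = 10816 ≡ 33 (mod 263)
4^128 ≡ 33^2 = 1089 ≡ 37 (mod 263)
4^256 ≡ 37^2 = 1369 ≡ 54 (mod 263)
262 = 256 + 4 + 2 in binary powers of 2.
So 4^262 ≡ 54 · 256 · 16 ≡ 1 (mod 263).
Since the result is 1, base 4 gives no evidence that 263 is composite.

1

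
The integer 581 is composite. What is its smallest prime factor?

7

581 is odd.
Digit sum 14, not divisible by 3.
Ends in 1: not divisible by 5.
7: 581 = 7·83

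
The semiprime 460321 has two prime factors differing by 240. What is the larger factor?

809

Since p = q + 240, we have 460321 = q(q + 240), so q² + 240q − 460321 = 0.
Discriminant: 240² + 4·460321 = 57600 + 1841284 = 1898884; √1898884 = 1378.
q = (−240 + 1378)/2 = 569, and p = q + 240 = 809.
Check: 569 · 809 = 460321.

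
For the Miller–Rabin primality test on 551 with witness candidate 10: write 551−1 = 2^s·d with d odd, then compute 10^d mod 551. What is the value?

98

551 − 1 = 550 = 2^1 · 275, so d = 275.
10^1 ≡ 10 (mod 551)
10^2 ≡ 10^2 = 100 ≡ 100 (mod 551)
10^4 ≡ 100^2 = 10000 ≡ 82 (mod 551)
10^8 ≡ 82^2 = 6724 ≡ 112 (mod 551)
10^16 ≡ 112^2 = 12544 ≡ 422 (mod 551)
10^32 ≡ 422^2 = 178084 ≡ 111 (mod 551)
10^64 ≡ 111^2 = 12321 ≡ 199 (mod 551)
10^128 ≡ 199^2 = 39601 ≡ 480 (mod 551)
10^256 ≡ 480^2 = 230400 ≡ 82 (mod 551)
275 = 256 + 16 + 2 + 1 in binary powers of 2.
So 10^275 ≡ 82 · 422 · 100 · 10 ≡ 98 (mod 551).
Squaring chain: 98; never reaches −1, so base 10 is a Miller–Rabin witness that 551 is composite.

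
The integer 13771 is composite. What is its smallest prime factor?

13771 is odd.
Digit sum 19, not divisible by 3.
Ends in 1: not divisible by 5.
7: 13771 = 7·1967 + 2
11: 13771 = 11·1251 + 10
13: 13771 = 13·1059 + 4
17: 13771 = 17·810 + 1
19: 13771 = 19·724 + 15
23: 13771 = 23·598 + 17
29: 13771 = 29·474 + 25
31: 13771 = 31·444 + 7
37: 13771 = 37·372 + 7
41: 13771 = 41·335 + 36
43: 13771 = 43·320 + 11
47: 13771 = 47·293

47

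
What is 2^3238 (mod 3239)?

318

2^1 ≡ 2 (mod 3239)
2^2 ≡ 2^2 = 4 ≡ 4 (mod 3239)
2^4 ≡ 4^2 = 16 ≡ 16 (mod 3239)
2^8 ≡ 16^2 = 256 ≡ 256 (mod 3239)
2^16 ≡ 256^2 = 65536 ≡ 756 (mod 3239)
2^32 ≡ 756^2 = 571536 ≡ 1472 (mod 3239)
2^64 ≡ 1472^2 = 2166784 ≡ 3132 (mod 3239)
2^128 ≡ 3132^2 = 9809424 ≡ 1732 (mod 3239)
2^256 ≡ 1732^2 = 2999824 ≡ 510 (mod 3239)
2^512 ≡ 510^2 = 260100 ≡ 980 (mod 3239)
2^1024 ≡ 980^2 = 960400 ≡ 1656 (mod 3239)
2^2048 ≡ 1656^2 = 2742336 ≡ 2142 (mod 3239)
3238 = 2048 + 1024 + 128 + 32 + 4 + 2 in binary powers of 2.
So 2^3238 ≡ 2142 · 1656 · 1732 · 1472 · 16 · 4 ≡ 318 (mod 3239).
Since 318 ≠ 1, base 2 is a Fermat witness: 3239 is composite.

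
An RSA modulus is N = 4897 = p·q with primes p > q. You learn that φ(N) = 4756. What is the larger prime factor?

83

φ(n) = (p−1)(q−1) = n − (p+q) + 1, so p + q = 4897 − 4756 + 1 = 142.
p and q are the roots of t² − 142t + 4897 = 0.
Discriminant: 142² − 4·4897 = 20164 − 19588 = 576; √576 = 24.
q = (142 − 24)/2 = 59, p = (142 + 24)/2 = 83.
Check: 59 · 83 = 4897.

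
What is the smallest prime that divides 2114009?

2114009 is odd.
Digit sum 17, not divisible by 3.
Ends in 9: not divisible by 5.
7: 2114009 = 7·302001 + 2
11: 2114009 = 11·192182 + 7
13: 2114009 = 13·162616 + 1
17: 2114009 = 17·124353 + 8
19: 2114009 = 19·111263 + 12
23: 2114009 = 23·91913 + 10
29: 2114009 = 29·72896 + 25
31: 2114009 = 31·68193 + 26
37: 2114009 = 37·57135 + 14
41: 2114009 = 41·51561 + 8
43: 2114009 = 43·49163

43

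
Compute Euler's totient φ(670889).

Factor: 670889 = 59 · 83 · 137.
φ(670889) = (59−1) · (83−1) · (137−1) = 58 · 82 · 136 = 646816.

646816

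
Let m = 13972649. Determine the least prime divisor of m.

67

13972649 is odd.
Digit sum 41, not divisible by 3.
Ends in 9: not divisible by 5.
7: 13972649 = 7·1996092 + 5
11: 13972649 = 11·1270240 + 9
13: 13972649 = 13·1074819 + 2
17: 13972649 = 17·821920 + 9
19: 13972649 = 19·735402 + 11
23: 13972649 = 23·607506 + 11
29: 13972649 = 29·481815 + 14
31: 13972649 = 31·450730 + 19
37: 13972649 = 37·377639 + 6
41: 13972649 = 41·340796 + 13
43: 13972649 = 43·324945 + 14
47: 13972649 = 47·297290 + 19
53: 13972649 = 53·263634 + 47
59: 13972649 = 59·236824 + 33
61: 13972649 = 61·229059 + 50
67: 13972649 = 67·208547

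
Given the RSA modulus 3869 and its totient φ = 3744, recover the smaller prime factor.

φ(n) = (p−1)(q−1) = n − (p+q) + 1, so p + q = 3869 − 3744 + 1 = 126.
p and q are the roots of t² − 126t + 3869 = 0.
Discriminant: 126² − 4·3869 = 15876 − 15476 = 400; √400 = 20.
q = (126 − 20)/2 = 53, p = (126 + 20)/2 = 73.
Check: 53 · 73 = 3869.

53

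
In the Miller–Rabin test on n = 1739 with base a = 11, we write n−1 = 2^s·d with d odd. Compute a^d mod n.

1739 − 1 = 1738 = 2^1 · 869, so d = 869.
11^1 ≡ 11 (mod 1739)
11^2 ≡ 11^2 = 121 ≡ 121 (mod 1739)
11^4 ≡ 121^2 = 14641 ≡ 729 (mod 1739)
11^8 ≡ 729^2 = 531441 ≡ 1046 (mod 1739)
11^16 ≡ 1046^2 = 1094116 ≡ 285 (mod 1739)
11^32 ≡ 285^2 = 81225 ≡ 1231 (mod 1739)
11^64 ≡ 1231^2 = 1515361 ≡ 692 (mod 1739)
11^128 ≡ 692^2 = 478864 ≡ 639 (mod 1739)
11^256 ≡ 639^2 = 408321 ≡ 1395 (mod 1739)
11^512 ≡ 1395^2 = 1946025 ≡ 84 (mod 1739)
869 = 512 + 256 + 64 + 32 + 4 + 1 in binary powers of 2.
So 11^869 ≡ 84 · 1395 · 692 · 1231 · 729 · 11 ≡ 1470 (mod 1739).
Squaring chain: 1470; never reaches −1, so base 11 is a Miller–Rabin witness that 1739 is composite.

1470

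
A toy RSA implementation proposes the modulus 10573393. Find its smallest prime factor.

73

10573393 is odd.
Digit sum 31, not divisible by 3.
Ends in 3: not divisible by 5.
7: 10573393 = 7·1510484 + 5
11: 10573393 = 11·961217 + 6
13: 10573393 = 13·813337 + 12
17: 10573393 = 17·621964 + 5
19: 10573393 = 19·556494 + 7
23: 10573393 = 23·459712 + 17
29: 10573393 = 29·364599 + 22
31: 10573393 = 31·341077 + 6
37: 10573393 = 37·285767 + 14
41: 10573393 = 41·257887 + 26
43: 10573393 = 43·245892 + 37
47: 10573393 = 47·224965 + 38
53: 10573393 = 53·199497 + 52
59: 10573393 = 59·179210 + 3
61: 10573393 = 61·173334 + 19
67: 10573393 = 67·157811 + 56
71: 10573393 = 71·148921 + 2
73: 10573393 = 73·144841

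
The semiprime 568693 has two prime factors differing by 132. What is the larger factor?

823

Since p = q + 132, we have 568693 = q(q + 132), so q² + 132q − 568693 = 0.
Discriminant: 132² + 4·568693 = 17424 + 2274772 = 2292196; √2292196 = 1514.
q = (−132 + 1514)/2 = 691, and p = q + 132 = 823.
Check: 691 · 823 = 568693.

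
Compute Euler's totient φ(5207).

5040

Factor: 5207 = 41 · 127.
φ(5207) = (41−1) · (127−1) = 40 · 126 = 5040.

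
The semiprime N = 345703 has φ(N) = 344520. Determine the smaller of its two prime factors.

φ(n) = (p−1)(q−1) = n − (p+q) + 1, so p + q = 345703 − 344520 + 1 = 1184.
p and q are the roots of t² − 1184t + 345703 = 0.
Discriminant: 1184² − 4·345703 = 1401856 − 1382812 = 19044; √19044 = 138.
q = (1184 − 138)/2 = 523, p = (1184 + 138)/2 = 661.
Check: 523 · 661 = 345703.

523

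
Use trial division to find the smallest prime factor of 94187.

97

94187 is odd.
Digit sum 29, not divisible by 3.
Ends in 7: not divisible by 5.
7: 94187 = 7·13455 + 2
11: 94187 = 11·8562 + 5
13: 94187 = 13·7245 + 2
17: 94187 = 17·5540 + 7
19: 94187 = 19·4957 + 4
23: 94187 = 23·4095 + 2
29: 94187 = 29·3247 + 24
31: 94187 = 31·3038 + 9
37: 94187 = 37·2545 + 22
41: 94187 = 41·2297 + 10
43: 94187 = 43·2190 + 17
47: 94187 = 47·2003 + 46
53: 94187 = 53·1777 + 6
59: 94187 = 59·1596 + 23
61: 94187 = 61·1544 + 3
67: 94187 = 67·1405 + 52
71: 94187 = 71·1326 + 41
73: 94187 = 73·1290 + 17
79: 94187 = 79·1192 + 19
83: 94187 = 83·1134 + 65
89: 94187 = 89·1058 + 25
97: 94187 = 97·971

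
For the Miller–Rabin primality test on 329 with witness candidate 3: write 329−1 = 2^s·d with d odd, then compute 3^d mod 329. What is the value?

329 − 1 = 328 = 2^3 · 41, so d = 41.
3^1 ≡ 3 (mod 329)
3^2 ≡ 3^2 = 9 ≡ 9 (mod 329)
3^4 ≡ 9^2 = 81 ≡ 81 (mod 329)
3^8 ≡ 81^2 = 6561 ≡ 310 (mod 329)
3^16 ≡ 310^2 = 96100 ≡ 32 (mod 329)
3^32 ≡ 32^2 = 1024 ≡ 37 (mod 329)
41 = 32 + 8 + 1 in binary powers of 2.
So 3^41 ≡ 37 · 310 · 3 ≡ 194 (mod 329).
Squaring chain: 194 → 130 → 121; never reaches −1, so base 3 is a Miller–Rabin witness that 329 is composite.

194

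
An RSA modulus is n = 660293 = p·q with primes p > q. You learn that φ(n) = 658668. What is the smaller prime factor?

787

φ(n) = (p−1)(q−1) = n − (p+q) + 1, so p + q = 660293 − 658668 + 1 = 1626.
p and q are the roots of t² − 1626t + 660293 = 0.
Discriminant: 1626² − 4·660293 = 2643876 − 2641172 = 2704; √2704 = 52.
q = (1626 − 52)/2 = 787, p = (1626 + 52)/2 = 839.
Check: 787 · 839 = 660293.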